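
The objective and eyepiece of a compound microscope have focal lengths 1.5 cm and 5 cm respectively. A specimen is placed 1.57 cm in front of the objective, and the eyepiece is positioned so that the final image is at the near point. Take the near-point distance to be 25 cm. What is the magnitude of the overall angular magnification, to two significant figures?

Objective: 1/d_i = 1/f_obj - 1/d_o = 1/1.5 - 1/1.57 = 0.02972 cm^-1, so d_i = 33.643 cm.
m_obj = -d_i/d_o = -33.643/1.57 = -21.429.
Eyepiece angular magnification (image at near point): M_eye = 1 + D/f_e = 1 + 25/5 = 6.000.
Overall M = m_obj x M_eye = (-21.429)(6.000) = -128.57.
|M| = 128.57.

130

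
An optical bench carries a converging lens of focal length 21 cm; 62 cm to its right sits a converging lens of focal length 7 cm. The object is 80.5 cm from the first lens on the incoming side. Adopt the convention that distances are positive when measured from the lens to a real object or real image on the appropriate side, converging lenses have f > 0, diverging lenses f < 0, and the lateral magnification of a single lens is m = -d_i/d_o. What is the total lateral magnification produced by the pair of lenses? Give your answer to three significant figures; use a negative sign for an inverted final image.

0.0929

First lens: d_i1 = 1/(1/21 - 1/80.5) = 28.412 cm.
m_1 = -(28.412)/80.5 = -0.3529.
That image sits 33.588 cm in front of the second lens, so d_o2 = 33.588 cm.
Second lens: d_i2 = 1/(1/7 - 1/(33.588)) = 8.843 cm.
m_2 = -(8.843)/(33.588) = -0.2633.
Total m = m_1 x m_2 = (-0.3529)(-0.2633) = 0.0929.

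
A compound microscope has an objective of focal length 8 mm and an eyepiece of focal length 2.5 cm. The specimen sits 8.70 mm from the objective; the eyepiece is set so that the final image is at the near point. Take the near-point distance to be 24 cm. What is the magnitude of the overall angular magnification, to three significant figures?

Convert to cm: f_obj = 8 mm = 0.8 cm; d_o = 8.70 mm = 0.87 cm.
Objective: 1/d_i = 1/f_obj - 1/d_o = 1/0.8 - 1/0.87 = 0.10057 cm^-1, so d_i = 9.943 cm.
m_obj = -d_i/d_o = -9.943/0.87 = -11.429.
Eyepiece angular magnification (image at near point): M_eye = 1 + D/f_e = 1 + 24/2.5 = 10.600.
Overall M = m_obj x M_eye = (-11.429)(10.600) = -121.14.
|M| = 121.14.

121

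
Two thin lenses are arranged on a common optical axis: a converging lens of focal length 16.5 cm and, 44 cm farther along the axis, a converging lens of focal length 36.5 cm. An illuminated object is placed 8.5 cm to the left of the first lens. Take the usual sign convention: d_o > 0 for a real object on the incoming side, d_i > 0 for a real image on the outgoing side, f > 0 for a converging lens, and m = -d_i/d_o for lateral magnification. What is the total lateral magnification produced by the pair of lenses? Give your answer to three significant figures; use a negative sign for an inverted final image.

-3.01

Applying the thin-lens equation to the first lens, 1/16.5 = 1/8.5 + 1/d_i1, which gives d_i1 = -17.531 cm.
Its lateral magnification is m_1 = -d_i1/d_o1 = -(-17.531)/8.5 = 2.0625.
With d_i1 < 0 the first image is virtual and lies on the object side; the object distance for lens 2 is d_o2 = 44 - (-17.531) = 61.531 cm.
Applying the thin-lens equation again with f_2 = 36.5 cm and d_o2 = 61.531 cm gives d_i2 = 89.723 cm.
m_2 = -(89.723)/(61.531) = -1.4582.
The system's lateral magnification is m_1 m_2 = (2.0625)(-1.4582) = -3.0075.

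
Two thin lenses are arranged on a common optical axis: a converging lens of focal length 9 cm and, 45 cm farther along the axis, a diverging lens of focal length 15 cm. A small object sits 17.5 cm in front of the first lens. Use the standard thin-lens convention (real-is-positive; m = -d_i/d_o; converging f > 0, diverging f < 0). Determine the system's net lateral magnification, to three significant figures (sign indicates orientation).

First lens: d_i1 = 1/(1/9 - 1/17.5) = 18.529 cm.
m_1 = -(18.529)/17.5 = -1.0588.
The intermediate image is 18.529 cm to the right of lens 1, so d_o2 = L - d_i1 = 45 - 18.529 = 26.471 cm.
Second lens: d_i2 = 1/(1/(-15) - 1/(26.471)) = -9.574 cm.
m_2 = -(-9.574)/(26.471) = 0.3617.
The system's lateral magnification is m_1 m_2 = (-1.0588)(0.3617) = -0.3830.

-0.383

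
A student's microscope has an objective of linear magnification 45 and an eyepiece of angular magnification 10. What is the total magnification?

450

The overall magnification of a compound microscope is the product of the objective and eyepiece magnifications:
M = M_obj x M_eye = 45 x 10 = 450.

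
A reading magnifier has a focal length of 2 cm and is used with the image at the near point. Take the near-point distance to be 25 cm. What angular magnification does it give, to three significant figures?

M = 1 + D/f = 1 + 25/2 = 13.500.

13.5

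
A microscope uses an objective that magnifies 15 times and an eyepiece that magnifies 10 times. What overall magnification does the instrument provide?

The overall magnification of a compound microscope is the product of the objective and eyepiece magnifications:
M = M_obj x M_eye = 15 x 10 = 150.

150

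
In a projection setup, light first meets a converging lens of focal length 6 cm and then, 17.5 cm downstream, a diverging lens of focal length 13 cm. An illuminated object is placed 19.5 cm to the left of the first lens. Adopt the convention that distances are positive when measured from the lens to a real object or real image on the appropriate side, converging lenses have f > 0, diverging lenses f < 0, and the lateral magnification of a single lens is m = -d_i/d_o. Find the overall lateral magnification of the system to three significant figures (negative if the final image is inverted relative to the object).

First lens: d_i1 = 1/(1/6 - 1/19.5) = 8.667 cm.
m_1 = -(8.667)/19.5 = -0.4444.
The intermediate image is 8.667 cm to the right of lens 1, so d_o2 = L - d_i1 = 17.5 - 8.667 = 8.833 cm.
Second lens: d_i2 = 1/(1/(-13) - 1/(8.833)) = -5.260 cm.
m_2 = -(-5.260)/(8.833) = 0.5954.
Total m = m_1 x m_2 = (-0.4444)(0.5954) = -0.2646.

-0.265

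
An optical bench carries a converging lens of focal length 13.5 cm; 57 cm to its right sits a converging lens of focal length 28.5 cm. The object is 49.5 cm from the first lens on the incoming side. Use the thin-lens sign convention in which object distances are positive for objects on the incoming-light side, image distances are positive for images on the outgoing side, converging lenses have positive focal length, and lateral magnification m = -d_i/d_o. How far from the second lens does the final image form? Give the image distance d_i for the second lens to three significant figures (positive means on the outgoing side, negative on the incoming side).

Applying the thin-lens equation to the first lens, 1/13.5 = 1/49.5 + 1/d_i1, which gives d_i1 = 18.563 cm.
That image sits 38.438 cm in front of the second lens, so d_o2 = 38.438 cm.
Applying the thin-lens equation again with f_2 = 28.5 cm and d_o2 = 38.438 cm gives d_i2 = 110.236 cm.

110 cm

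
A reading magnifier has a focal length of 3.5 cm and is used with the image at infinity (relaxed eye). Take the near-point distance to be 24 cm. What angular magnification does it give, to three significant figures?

6.86

M = D/f = 24/3.5 = 6.857.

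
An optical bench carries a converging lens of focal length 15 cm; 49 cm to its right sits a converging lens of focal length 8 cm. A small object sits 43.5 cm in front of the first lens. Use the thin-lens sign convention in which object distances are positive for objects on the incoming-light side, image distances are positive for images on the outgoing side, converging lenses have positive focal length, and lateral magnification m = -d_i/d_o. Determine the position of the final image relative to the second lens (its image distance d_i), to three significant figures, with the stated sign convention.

11.5 cm

First lens: d_i1 = 1/(1/15 - 1/43.5) = 22.895 cm.
The intermediate image is 22.895 cm to the right of lens 1, so d_o2 = L - d_i1 = 49 - 22.895 = 26.105 cm.
Second lens: d_i2 = 1/(1/8 - 1/(26.105)) = 11.535 cm.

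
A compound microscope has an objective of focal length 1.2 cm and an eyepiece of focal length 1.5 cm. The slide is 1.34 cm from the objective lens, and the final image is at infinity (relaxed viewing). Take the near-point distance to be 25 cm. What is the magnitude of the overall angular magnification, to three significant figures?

143

Objective: 1/d_i = 1/f_obj - 1/d_o = 1/1.2 - 1/1.34 = 0.08706 cm^-1, so d_i = 11.486 cm.
m_obj = -d_i/d_o = -11.486/1.34 = -8.571.
Eyepiece angular magnification (image at infinity): M_eye = D/f_e = 25/1.5 = 16.667.
Overall M = m_obj x M_eye = (-8.571)(16.667) = -142.86.
|M| = 142.86.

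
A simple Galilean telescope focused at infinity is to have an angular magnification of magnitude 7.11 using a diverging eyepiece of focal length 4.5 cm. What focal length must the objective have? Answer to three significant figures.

32.0 cm

|M| = f_obj/|f_eye|, so f_obj = |M| x |f_eye| = 7.11 x 4.5 = 31.995 cm.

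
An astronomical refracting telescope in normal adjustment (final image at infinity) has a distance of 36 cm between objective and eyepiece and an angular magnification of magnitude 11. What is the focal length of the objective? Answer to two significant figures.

In normal adjustment the tube length equals f_obj + f_eye and |M| = f_obj/f_eye.
So f_obj = 11 f_eye and 11 f_eye + f_eye = 36 cm, giving f_eye = 36/12 = 3.000 cm and f_obj = 33.000 cm.

33 cm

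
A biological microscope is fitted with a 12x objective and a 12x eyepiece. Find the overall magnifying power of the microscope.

144

The overall magnification of a compound microscope is the product of the objective and eyepiece magnifications:
M = M_obj x M_eye = 12 x 12 = 144.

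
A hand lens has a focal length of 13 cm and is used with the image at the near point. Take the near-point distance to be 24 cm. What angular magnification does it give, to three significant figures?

M = 1 + D/f = 1 + 24/13 = 2.846.

2.85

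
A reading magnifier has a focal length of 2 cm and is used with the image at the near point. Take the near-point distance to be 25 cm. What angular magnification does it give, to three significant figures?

M = 1 + D/f = 1 + 25/2 = 13.500.

13.5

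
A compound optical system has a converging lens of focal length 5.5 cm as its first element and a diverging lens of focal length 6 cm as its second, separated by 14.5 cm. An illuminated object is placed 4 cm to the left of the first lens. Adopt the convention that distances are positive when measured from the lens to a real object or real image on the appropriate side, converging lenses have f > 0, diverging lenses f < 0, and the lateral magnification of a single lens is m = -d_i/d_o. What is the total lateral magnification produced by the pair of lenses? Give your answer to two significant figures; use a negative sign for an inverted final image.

0.63

Applying the thin-lens equation to the first lens, 1/5.5 = 1/4 + 1/d_i1, which gives d_i1 = -14.667 cm.
Its lateral magnification is m_1 = -d_i1/d_o1 = -(-14.667)/4 = 3.6667.
With d_i1 < 0 the first image is virtual and lies on the object side; the object distance for lens 2 is d_o2 = 14.5 - (-14.667) = 29.167 cm.
Applying the thin-lens equation again with f_2 = -6 cm and d_o2 = 29.167 cm gives d_i2 = -4.976 cm.
m_2 = -(-4.976)/(29.167) = 0.1706.
The system's lateral magnification is m_1 m_2 = (3.6667)(0.1706) = 0.6256.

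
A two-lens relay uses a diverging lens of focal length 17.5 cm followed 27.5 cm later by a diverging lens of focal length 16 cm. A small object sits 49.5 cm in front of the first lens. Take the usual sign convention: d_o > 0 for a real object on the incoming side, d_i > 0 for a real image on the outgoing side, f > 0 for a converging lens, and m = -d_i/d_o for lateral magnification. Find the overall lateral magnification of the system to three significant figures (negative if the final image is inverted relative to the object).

Applying the thin-lens equation to the first lens, 1/(-17.5) = 1/49.5 + 1/d_i1, which gives d_i1 = -12.929 cm.
Its lateral magnification is m_1 = -d_i1/d_o1 = -(-12.929)/49.5 = 0.2612.
With d_i1 < 0 the first image is virtual and lies on the object side; the object distance for lens 2 is d_o2 = 27.5 - (-12.929) = 40.429 cm.
Applying the thin-lens equation again with f_2 = -16 cm and d_o2 = 40.429 cm gives d_i2 = -11.463 cm.
m_2 = -(-11.463)/(40.429) = 0.2835.
Total m = m_1 x m_2 = (0.2612)(0.2835) = 0.0741.

0.0741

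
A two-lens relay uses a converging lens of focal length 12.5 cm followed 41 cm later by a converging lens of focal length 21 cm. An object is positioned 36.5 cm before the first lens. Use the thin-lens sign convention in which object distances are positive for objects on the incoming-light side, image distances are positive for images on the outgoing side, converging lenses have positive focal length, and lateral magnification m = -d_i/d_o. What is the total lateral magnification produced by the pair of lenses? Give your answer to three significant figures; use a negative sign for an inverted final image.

11.1

Applying the thin-lens equation to the first lens, 1/12.5 = 1/36.5 + 1/d_i1, which gives d_i1 = 19.010 cm.
Its lateral magnification is m_1 = -d_i1/d_o1 = -(19.010)/36.5 = -0.5208.
Object distance for lens 2: d_o2 = 41 - 19.010 = 21.990 cm.
Applying the thin-lens equation again with f_2 = 21 cm and d_o2 = 21.990 cm gives d_i2 = 466.642 cm.
m_2 = -(466.642)/(21.990) = -21.2211.
The system's lateral magnification is m_1 m_2 = (-0.5208)(-21.2211) = 11.0526.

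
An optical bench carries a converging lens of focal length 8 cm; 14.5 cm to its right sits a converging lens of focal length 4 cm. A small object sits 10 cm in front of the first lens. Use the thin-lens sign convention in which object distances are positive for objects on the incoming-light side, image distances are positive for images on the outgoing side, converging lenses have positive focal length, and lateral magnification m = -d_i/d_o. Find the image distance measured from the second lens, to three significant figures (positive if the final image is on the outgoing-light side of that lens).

3.46 cm

First lens: d_i1 = 1/(1/8 - 1/10) = 40.000 cm.
This image would form 40.000 cm past lens 1, i.e. 25.500 cm beyond lens 2, so it is a virtual object for lens 2: d_o2 = 14.5 - 40.000 = -25.500 cm.
Second lens: d_i2 = 1/(1/4 - 1/(-25.500)) = 3.458 cm.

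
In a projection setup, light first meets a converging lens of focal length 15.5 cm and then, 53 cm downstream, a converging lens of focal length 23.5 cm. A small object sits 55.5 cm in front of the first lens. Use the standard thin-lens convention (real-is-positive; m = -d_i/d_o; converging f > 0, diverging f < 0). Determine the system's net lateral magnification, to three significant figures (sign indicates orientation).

Lens 1: 1/d_i1 = 1/f_1 - 1/d_o1 = 1/15.5 - 1/55.5 = 0.04650 cm^-1, so d_i1 = 21.506 cm.
m_1 = -(21.506)/55.5 = -0.3875.
Object distance for lens 2: d_o2 = 53 - 21.506 = 31.494 cm.
Lens 2: 1/d_i2 = 1/f_2 - 1/d_o2 = 1/23.5 - 1/(31.494) = 0.01080 cm^-1, so d_i2 = 92.585 cm.
m_2 = -(92.585)/(31.494) = -2.9398.
Overall magnification: m = m_1 m_2 = 1.1392.

1.14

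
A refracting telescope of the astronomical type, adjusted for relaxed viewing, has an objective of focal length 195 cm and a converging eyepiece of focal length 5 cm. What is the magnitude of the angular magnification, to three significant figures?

|M| = f_obj/|f_eye| = 195/5 = 39.000.

39.0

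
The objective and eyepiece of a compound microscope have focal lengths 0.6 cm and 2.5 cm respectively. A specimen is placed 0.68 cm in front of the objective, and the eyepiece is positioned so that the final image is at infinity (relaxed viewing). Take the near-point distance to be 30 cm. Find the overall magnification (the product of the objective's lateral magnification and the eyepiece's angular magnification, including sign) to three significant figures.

Objective: 1/d_i = 1/f_obj - 1/d_o = 1/0.6 - 1/0.68 = 0.19608 cm^-1, so d_i = 5.100 cm.
m_obj = -d_i/d_o = -5.100/0.68 = -7.500.
Eyepiece angular magnification (image at infinity): M_eye = D/f_e = 30/2.5 = 12.000.
Overall M = m_obj x M_eye = (-7.500)(12.000) = -90.00.

-90.0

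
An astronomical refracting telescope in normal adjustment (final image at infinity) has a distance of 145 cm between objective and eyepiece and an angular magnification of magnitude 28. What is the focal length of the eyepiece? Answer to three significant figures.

In normal adjustment the tube length equals f_obj + f_eye and |M| = f_obj/f_eye.
So f_obj = 28 f_eye and 28 f_eye + f_eye = 145 cm, giving f_eye = 145/29 = 5.000 cm and f_obj = 140.000 cm.

5.00 cm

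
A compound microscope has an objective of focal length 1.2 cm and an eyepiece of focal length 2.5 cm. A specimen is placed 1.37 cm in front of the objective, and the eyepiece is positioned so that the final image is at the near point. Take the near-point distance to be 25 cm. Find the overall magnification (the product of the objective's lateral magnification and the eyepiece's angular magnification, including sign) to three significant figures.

-77.6

Objective: 1/d_i = 1/f_obj - 1/d_o = 1/1.2 - 1/1.37 = 0.10341 cm^-1, so d_i = 9.671 cm.
m_obj = -d_i/d_o = -9.671/1.37 = -7.059.
Eyepiece angular magnification (image at near point): M_eye = 1 + D/f_e = 1 + 25/2.5 = 11.000.
Overall M = m_obj x M_eye = (-7.059)(11.000) = -77.65.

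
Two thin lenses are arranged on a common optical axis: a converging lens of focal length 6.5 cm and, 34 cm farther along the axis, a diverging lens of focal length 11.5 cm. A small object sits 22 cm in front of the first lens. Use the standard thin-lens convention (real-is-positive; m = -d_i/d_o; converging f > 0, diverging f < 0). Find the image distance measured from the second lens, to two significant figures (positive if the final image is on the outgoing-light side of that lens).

Applying the thin-lens equation to the first lens, 1/6.5 = 1/22 + 1/d_i1, which gives d_i1 = 9.226 cm.
That image sits 24.774 cm in front of the second lens, so d_o2 = 24.774 cm.
Applying the thin-lens equation again with f_2 = -11.5 cm and d_o2 = 24.774 cm gives d_i2 = -7.854 cm.

-7.9 cm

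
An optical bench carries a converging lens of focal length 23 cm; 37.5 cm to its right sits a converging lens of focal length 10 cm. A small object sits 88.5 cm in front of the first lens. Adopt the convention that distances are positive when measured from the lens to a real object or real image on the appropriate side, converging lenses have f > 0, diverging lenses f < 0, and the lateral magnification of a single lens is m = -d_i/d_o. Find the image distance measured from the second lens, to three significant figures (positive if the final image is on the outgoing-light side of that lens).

-18.0 cm

Applying the thin-lens equation to the first lens, 1/23 = 1/88.5 + 1/d_i1, which gives d_i1 = 31.076 cm.
The intermediate image is 31.076 cm to the right of lens 1, so d_o2 = L - d_i1 = 37.5 - 31.076 = 6.424 cm.
Applying the thin-lens equation again with f_2 = 10 cm and d_o2 = 6.424 cm gives d_i2 = -17.962 cm.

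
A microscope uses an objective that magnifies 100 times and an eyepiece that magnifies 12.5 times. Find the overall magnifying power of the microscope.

1250

The overall magnification of a compound microscope is the product of the objective and eyepiece magnifications:
M = M_obj x M_eye = 100 x 12.5 = 1250.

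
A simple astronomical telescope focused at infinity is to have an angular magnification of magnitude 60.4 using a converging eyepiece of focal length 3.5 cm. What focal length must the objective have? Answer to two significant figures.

|M| = f_obj/|f_eye|, so f_obj = |M| x |f_eye| = 60.4 x 3.5 = 211.400 cm.

210 cm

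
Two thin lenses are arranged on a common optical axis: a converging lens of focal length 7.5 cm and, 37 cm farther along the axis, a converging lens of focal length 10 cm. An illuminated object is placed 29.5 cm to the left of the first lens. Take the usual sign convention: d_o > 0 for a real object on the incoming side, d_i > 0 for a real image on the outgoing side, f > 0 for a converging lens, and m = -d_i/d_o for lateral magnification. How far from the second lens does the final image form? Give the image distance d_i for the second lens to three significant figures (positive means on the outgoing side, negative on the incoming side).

First lens: d_i1 = 1/(1/7.5 - 1/29.5) = 10.057 cm.
The intermediate image is 10.057 cm to the right of lens 1, so d_o2 = L - d_i1 = 37 - 10.057 = 26.943 cm.
Second lens: d_i2 = 1/(1/10 - 1/(26.943)) = 15.902 cm.

15.9 cm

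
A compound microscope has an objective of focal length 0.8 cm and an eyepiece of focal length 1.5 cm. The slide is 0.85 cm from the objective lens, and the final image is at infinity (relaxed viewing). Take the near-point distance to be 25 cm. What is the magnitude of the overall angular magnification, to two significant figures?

Objective: 1/d_i = 1/f_obj - 1/d_o = 1/0.8 - 1/0.85 = 0.07353 cm^-1, so d_i = 13.600 cm.
m_obj = -d_i/d_o = -13.600/0.85 = -16.000.
Eyepiece angular magnification (image at infinity): M_eye = D/f_e = 25/1.5 = 16.667.
Overall M = m_obj x M_eye = (-16.000)(16.667) = -266.67.
|M| = 266.67.

270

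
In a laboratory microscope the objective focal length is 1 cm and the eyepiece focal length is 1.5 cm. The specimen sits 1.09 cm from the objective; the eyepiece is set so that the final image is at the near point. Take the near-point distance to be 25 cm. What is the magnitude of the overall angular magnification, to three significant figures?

196

Objective: 1/d_i = 1/f_obj - 1/d_o = 1/1 - 1/1.09 = 0.08257 cm^-1, so d_i = 12.111 cm.
m_obj = -d_i/d_o = -12.111/1.09 = -11.111.
Eyepiece angular magnification (image at near point): M_eye = 1 + D/f_e = 1 + 25/1.5 = 17.667.
Overall M = m_obj x M_eye = (-11.111)(17.667) = -196.30.
|M| = 196.30.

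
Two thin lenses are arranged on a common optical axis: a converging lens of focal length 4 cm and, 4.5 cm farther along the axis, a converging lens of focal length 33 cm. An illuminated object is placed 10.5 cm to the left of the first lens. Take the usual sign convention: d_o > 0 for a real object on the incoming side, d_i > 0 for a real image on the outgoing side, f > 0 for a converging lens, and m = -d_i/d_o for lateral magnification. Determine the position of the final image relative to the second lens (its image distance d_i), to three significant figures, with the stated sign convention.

1.85 cm

First lens: d_i1 = 1/(1/4 - 1/10.5) = 6.462 cm.
This image would form 6.462 cm past lens 1, i.e. 1.962 cm beyond lens 2, so it is a virtual object for lens 2: d_o2 = 4.5 - 6.462 = -1.962 cm.
Second lens: d_i2 = 1/(1/33 - 1/(-1.962)) = 1.851 cm.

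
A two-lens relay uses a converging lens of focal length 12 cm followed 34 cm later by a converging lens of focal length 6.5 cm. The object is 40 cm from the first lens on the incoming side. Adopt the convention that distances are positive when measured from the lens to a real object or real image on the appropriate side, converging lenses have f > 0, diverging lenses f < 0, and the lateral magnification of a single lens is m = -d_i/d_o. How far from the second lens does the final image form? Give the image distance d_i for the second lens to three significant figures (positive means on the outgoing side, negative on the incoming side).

Applying the thin-lens equation to the first lens, 1/12 = 1/40 + 1/d_i1, which gives d_i1 = 17.143 cm.
That image sits 16.857 cm in front of the second lens, so d_o2 = 16.857 cm.
Applying the thin-lens equation again with f_2 = 6.5 cm and d_o2 = 16.857 cm gives d_i2 = 10.579 cm.

10.6 cm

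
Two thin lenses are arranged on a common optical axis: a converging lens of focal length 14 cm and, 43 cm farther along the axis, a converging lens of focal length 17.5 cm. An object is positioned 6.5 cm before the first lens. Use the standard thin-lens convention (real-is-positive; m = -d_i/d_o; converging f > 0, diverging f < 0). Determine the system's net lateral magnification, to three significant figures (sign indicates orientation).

-0.868

Lens 1: 1/d_i1 = 1/f_1 - 1/d_o1 = 1/14 - 1/6.5 = -0.08242 cm^-1, so d_i1 = -12.133 cm.
m_1 = -(-12.133)/6.5 = 1.8667.
The intermediate image is virtual, 12.133 cm to the left of lens 1, so d_o2 = L - d_i1 = 43 - (-12.133) = 55.133 cm.
Lens 2: 1/d_i2 = 1/f_2 - 1/d_o2 = 1/17.5 - 1/(55.133) = 0.03901 cm^-1, so d_i2 = 25.638 cm.
m_2 = -(25.638)/(55.133) = -0.4650.
The system's lateral magnification is m_1 m_2 = (1.8667)(-0.4650) = -0.8680.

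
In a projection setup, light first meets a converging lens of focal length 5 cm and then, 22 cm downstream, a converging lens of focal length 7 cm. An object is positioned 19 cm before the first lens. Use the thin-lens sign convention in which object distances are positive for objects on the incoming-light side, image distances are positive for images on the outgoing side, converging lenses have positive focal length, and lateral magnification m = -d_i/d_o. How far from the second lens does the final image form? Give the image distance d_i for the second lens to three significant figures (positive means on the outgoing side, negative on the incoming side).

13.0 cm

First lens: d_i1 = 1/(1/5 - 1/19) = 6.786 cm.
That image sits 15.214 cm in front of the second lens, so d_o2 = 15.214 cm.
Second lens: d_i2 = 1/(1/7 - 1/(15.214)) = 12.965 cm.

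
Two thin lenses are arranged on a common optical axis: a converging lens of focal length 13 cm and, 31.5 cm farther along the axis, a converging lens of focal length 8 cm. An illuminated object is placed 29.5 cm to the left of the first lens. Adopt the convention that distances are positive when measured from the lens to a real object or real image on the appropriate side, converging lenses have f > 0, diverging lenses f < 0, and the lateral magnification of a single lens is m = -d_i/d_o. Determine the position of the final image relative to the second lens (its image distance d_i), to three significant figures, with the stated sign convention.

Applying the thin-lens equation to the first lens, 1/13 = 1/29.5 + 1/d_i1, which gives d_i1 = 23.242 cm.
The intermediate image is 23.242 cm to the right of lens 1, so d_o2 = L - d_i1 = 31.5 - 23.242 = 8.258 cm.
Applying the thin-lens equation again with f_2 = 8 cm and d_o2 = 8.258 cm gives d_i2 = 256.471 cm.

256 cm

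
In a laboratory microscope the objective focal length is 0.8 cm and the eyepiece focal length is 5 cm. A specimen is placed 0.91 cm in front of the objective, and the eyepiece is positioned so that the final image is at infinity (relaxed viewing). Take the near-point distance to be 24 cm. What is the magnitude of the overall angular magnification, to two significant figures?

35

Objective: 1/d_i = 1/f_obj - 1/d_o = 1/0.8 - 1/0.91 = 0.15110 cm^-1, so d_i = 6.618 cm.
m_obj = -d_i/d_o = -6.618/0.91 = -7.273.
Eyepiece angular magnification (image at infinity): M_eye = D/f_e = 24/5 = 4.800.
Overall M = m_obj x M_eye = (-7.273)(4.800) = -34.91.
|M| = 34.91.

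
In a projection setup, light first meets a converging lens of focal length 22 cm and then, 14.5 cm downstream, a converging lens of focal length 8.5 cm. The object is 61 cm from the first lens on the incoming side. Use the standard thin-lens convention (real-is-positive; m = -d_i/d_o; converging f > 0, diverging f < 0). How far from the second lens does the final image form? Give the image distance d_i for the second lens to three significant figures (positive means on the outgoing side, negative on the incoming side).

5.96 cm

Lens 1: 1/d_i1 = 1/f_1 - 1/d_o1 = 1/22 - 1/61 = 0.02906 cm^-1, so d_i1 = 34.410 cm.
This image would form 34.410 cm past lens 1, i.e. 19.910 cm beyond lens 2, so it is a virtual object for lens 2: d_o2 = 14.5 - 34.410 = -19.910 cm.
Lens 2: 1/d_i2 = 1/f_2 - 1/d_o2 = 1/8.5 - 1/(-19.910) = 0.16787 cm^-1, so d_i2 = 5.957 cm.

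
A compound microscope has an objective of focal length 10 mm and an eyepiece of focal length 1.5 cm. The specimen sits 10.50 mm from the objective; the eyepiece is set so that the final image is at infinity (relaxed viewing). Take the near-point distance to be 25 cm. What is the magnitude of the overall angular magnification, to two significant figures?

Convert to cm: f_obj = 10 mm = 1 cm; d_o = 10.50 mm = 1.05 cm.
Objective: 1/d_i = 1/f_obj - 1/d_o = 1/1 - 1/1.05 = 0.04762 cm^-1, so d_i = 21.000 cm.
m_obj = -d_i/d_o = -21.000/1.05 = -20.000.
Eyepiece angular magnification (image at infinity): M_eye = D/f_e = 25/1.5 = 16.667.
Overall M = m_obj x M_eye = (-20.000)(16.667) = -333.33.
|M| = 333.33.

330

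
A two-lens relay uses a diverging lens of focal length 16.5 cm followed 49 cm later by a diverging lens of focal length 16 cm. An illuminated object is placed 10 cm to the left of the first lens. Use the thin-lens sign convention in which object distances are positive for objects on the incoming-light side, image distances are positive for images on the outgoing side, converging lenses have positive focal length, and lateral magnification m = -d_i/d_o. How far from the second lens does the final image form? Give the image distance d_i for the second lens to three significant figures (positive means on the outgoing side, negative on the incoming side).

Lens 1: 1/d_i1 = 1/f_1 - 1/d_o1 = 1/(-16.5) - 1/10 = -0.16061 cm^-1, so d_i1 = -6.226 cm.
With d_i1 < 0 the first image is virtual and lies on the object side; the object distance for lens 2 is d_o2 = 49 - (-6.226) = 55.226 cm.
Lens 2: 1/d_i2 = 1/f_2 - 1/d_o2 = 1/(-16) - 1/(55.226) = -0.08061 cm^-1, so d_i2 = -12.406 cm.

-12.4 cm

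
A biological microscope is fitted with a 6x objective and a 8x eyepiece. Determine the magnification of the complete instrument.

The overall magnification of a compound microscope is the product of the objective and eyepiece magnifications:
M = M_obj x M_eye = 6 x 8 = 48.

48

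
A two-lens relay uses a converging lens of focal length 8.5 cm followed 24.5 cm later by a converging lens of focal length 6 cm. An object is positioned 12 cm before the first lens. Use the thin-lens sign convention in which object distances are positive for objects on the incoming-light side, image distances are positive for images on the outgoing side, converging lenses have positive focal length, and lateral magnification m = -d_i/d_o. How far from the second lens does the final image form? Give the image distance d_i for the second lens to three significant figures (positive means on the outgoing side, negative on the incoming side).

2.62 cm

First lens: d_i1 = 1/(1/8.5 - 1/12) = 29.143 cm.
This image would form 29.143 cm past lens 1, i.e. 4.643 cm beyond lens 2, so it is a virtual object for lens 2: d_o2 = 24.5 - 29.143 = -4.643 cm.
Second lens: d_i2 = 1/(1/6 - 1/(-4.643)) = 2.617 cm.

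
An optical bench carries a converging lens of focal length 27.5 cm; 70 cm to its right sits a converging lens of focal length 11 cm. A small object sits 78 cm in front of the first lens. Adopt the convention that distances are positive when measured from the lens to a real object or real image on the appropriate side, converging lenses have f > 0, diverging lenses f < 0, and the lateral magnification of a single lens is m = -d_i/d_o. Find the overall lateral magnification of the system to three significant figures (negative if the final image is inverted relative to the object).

First lens: d_i1 = 1/(1/27.5 - 1/78) = 42.475 cm.
m_1 = -(42.475)/78 = -0.5446.
The intermediate image is 42.475 cm to the right of lens 1, so d_o2 = L - d_i1 = 70 - 42.475 = 27.525 cm.
Second lens: d_i2 = 1/(1/11 - 1/(27.525)) = 18.322 cm.
m_2 = -(18.322)/(27.525) = -0.6657.
The system's lateral magnification is m_1 m_2 = (-0.5446)(-0.6657) = 0.3625.

0.362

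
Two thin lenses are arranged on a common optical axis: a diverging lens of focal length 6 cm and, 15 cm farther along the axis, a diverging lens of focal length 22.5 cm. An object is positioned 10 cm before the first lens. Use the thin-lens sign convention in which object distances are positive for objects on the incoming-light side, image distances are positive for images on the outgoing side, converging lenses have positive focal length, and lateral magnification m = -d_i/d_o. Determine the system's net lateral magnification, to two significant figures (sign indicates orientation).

0.20

Applying the thin-lens equation to the first lens, 1/(-6) = 1/10 + 1/d_i1, which gives d_i1 = -3.750 cm.
Its lateral magnification is m_1 = -d_i1/d_o1 = -(-3.750)/10 = 0.3750.
With d_i1 < 0 the first image is virtual and lies on the object side; the object distance for lens 2 is d_o2 = 15 - (-3.750) = 18.750 cm.
Applying the thin-lens equation again with f_2 = -22.5 cm and d_o2 = 18.750 cm gives d_i2 = -10.227 cm.
m_2 = -(-10.227)/(18.750) = 0.5455.
Total m = m_1 x m_2 = (0.3750)(0.5455) = 0.2045.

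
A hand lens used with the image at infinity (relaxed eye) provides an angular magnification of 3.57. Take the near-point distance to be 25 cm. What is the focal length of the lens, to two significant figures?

For the image at infinity, M = D/f.
f = D/M = 25/3.57 = 7.003 cm.

7.0 cm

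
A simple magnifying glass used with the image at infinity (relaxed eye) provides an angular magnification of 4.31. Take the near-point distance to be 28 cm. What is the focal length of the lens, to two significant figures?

For the image at infinity, M = D/f.
f = D/M = 28/4.31 = 6.497 cm.

6.5 cm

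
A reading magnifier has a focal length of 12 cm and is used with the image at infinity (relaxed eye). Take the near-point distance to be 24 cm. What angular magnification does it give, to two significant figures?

M = D/f = 24/12 = 2.000.

2.0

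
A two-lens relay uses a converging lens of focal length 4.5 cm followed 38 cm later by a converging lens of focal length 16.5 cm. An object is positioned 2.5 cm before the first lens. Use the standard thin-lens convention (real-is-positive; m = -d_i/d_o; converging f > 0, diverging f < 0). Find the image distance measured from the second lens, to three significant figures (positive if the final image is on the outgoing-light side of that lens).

26.5 cm

Lens 1: 1/d_i1 = 1/f_1 - 1/d_o1 = 1/4.5 - 1/2.5 = -0.17778 cm^-1, so d_i1 = -5.625 cm.
The intermediate image is virtual, 5.625 cm to the left of lens 1, so d_o2 = L - d_i1 = 38 - (-5.625) = 43.625 cm.
Lens 2: 1/d_i2 = 1/f_2 - 1/d_o2 = 1/16.5 - 1/(43.625) = 0.03768 cm^-1, so d_i2 = 26.537 cm.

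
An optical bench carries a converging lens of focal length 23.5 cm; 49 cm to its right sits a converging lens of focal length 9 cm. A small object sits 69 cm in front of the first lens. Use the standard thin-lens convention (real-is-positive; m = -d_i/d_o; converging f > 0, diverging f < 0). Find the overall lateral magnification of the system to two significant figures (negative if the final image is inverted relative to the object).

Applying the thin-lens equation to the first lens, 1/23.5 = 1/69 + 1/d_i1, which gives d_i1 = 35.637 cm.
Its lateral magnification is m_1 = -d_i1/d_o1 = -(35.637)/69 = -0.5165.
The intermediate image is 35.637 cm to the right of lens 1, so d_o2 = L - d_i1 = 49 - 35.637 = 13.363 cm.
Applying the thin-lens equation again with f_2 = 9 cm and d_o2 = 13.363 cm gives d_i2 = 27.567 cm.
m_2 = -(27.567)/(13.363) = -2.0630.
Total m = m_1 x m_2 = (-0.5165)(-2.0630) = 1.0655.

1.1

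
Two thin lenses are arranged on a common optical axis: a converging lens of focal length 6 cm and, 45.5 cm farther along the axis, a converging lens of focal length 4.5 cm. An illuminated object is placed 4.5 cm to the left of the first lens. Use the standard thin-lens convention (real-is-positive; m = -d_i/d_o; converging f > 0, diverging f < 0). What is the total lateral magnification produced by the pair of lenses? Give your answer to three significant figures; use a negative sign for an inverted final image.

Applying the thin-lens equation to the first lens, 1/6 = 1/4.5 + 1/d_i1, which gives d_i1 = -18.000 cm.
Its lateral magnification is m_1 = -d_i1/d_o1 = -(-18.000)/4.5 = 4.0000.
The intermediate image is virtual, 18.000 cm to the left of lens 1, so d_o2 = L - d_i1 = 45.5 - (-18.000) = 63.500 cm.
Applying the thin-lens equation again with f_2 = 4.5 cm and d_o2 = 63.500 cm gives d_i2 = 4.843 cm.
m_2 = -(4.843)/(63.500) = -0.0763.
The system's lateral magnification is m_1 m_2 = (4.0000)(-0.0763) = -0.3051.

-0.305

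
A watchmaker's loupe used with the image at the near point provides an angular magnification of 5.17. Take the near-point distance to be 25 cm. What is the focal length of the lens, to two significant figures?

6.0 cm

For the image at the near point, M = 1 + D/f.
f = D/(M - 1) = 25/(5.17 - 1) = 5.995 cm.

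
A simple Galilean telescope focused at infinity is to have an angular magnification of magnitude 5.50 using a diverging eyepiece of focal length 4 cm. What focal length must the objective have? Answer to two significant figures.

|M| = f_obj/|f_eye|, so f_obj = |M| x |f_eye| = 5.5 x 4 = 22.000 cm.

22 cm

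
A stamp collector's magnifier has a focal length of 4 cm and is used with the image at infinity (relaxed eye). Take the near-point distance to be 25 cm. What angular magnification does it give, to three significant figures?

6.25

M = D/f = 25/4 = 6.250.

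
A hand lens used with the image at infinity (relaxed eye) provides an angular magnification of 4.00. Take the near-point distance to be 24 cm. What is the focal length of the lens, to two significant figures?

6.0 cm

For the image at infinity, M = D/f.
f = D/M = 24/4.0 = 6.000 cm.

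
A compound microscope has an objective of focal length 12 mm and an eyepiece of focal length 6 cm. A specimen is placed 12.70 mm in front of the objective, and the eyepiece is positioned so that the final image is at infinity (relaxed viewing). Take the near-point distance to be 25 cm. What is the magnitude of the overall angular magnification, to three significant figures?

Convert to cm: f_obj = 12 mm = 1.2 cm; d_o = 12.70 mm = 1.27 cm.
Objective: 1/d_i = 1/f_obj - 1/d_o = 1/1.2 - 1/1.27 = 0.04593 cm^-1, so d_i = 21.771 cm.
m_obj = -d_i/d_o = -21.771/1.27 = -17.143.
Eyepiece angular magnification (image at infinity): M_eye = D/f_e = 25/6 = 4.167.
Overall M = m_obj x M_eye = (-17.143)(4.167) = -71.43.
|M| = 71.43.

71.4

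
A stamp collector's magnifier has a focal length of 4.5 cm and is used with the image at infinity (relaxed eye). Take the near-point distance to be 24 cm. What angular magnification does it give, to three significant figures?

M = D/f = 24/4.5 = 5.333.

5.33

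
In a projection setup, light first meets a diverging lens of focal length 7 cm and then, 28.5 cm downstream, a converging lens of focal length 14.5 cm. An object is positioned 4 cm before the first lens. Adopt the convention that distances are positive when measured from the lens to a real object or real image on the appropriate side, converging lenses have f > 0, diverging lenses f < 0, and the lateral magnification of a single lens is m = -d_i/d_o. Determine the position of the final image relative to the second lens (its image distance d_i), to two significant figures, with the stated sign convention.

27 cm

First lens: d_i1 = 1/(1/(-7) - 1/4) = -2.545 cm.
With d_i1 < 0 the first image is virtual and lies on the object side; the object distance for lens 2 is d_o2 = 28.5 - (-2.545) = 31.045 cm.
Second lens: d_i2 = 1/(1/14.5 - 1/(31.045)) = 27.207 cm.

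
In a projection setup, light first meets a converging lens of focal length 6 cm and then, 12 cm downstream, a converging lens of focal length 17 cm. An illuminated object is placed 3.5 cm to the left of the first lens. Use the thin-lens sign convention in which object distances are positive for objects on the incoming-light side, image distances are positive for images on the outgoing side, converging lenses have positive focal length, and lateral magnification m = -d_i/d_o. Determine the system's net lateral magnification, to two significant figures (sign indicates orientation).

-12

First lens: d_i1 = 1/(1/6 - 1/3.5) = -8.400 cm.
m_1 = -(-8.400)/3.5 = 2.4000.
The intermediate image is virtual, 8.400 cm to the left of lens 1, so d_o2 = L - d_i1 = 12 - (-8.400) = 20.400 cm.
Second lens: d_i2 = 1/(1/17 - 1/(20.400)) = 102.000 cm.
m_2 = -(102.000)/(20.400) = -5.0000.
Overall magnification: m = m_1 m_2 = -12.0000.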